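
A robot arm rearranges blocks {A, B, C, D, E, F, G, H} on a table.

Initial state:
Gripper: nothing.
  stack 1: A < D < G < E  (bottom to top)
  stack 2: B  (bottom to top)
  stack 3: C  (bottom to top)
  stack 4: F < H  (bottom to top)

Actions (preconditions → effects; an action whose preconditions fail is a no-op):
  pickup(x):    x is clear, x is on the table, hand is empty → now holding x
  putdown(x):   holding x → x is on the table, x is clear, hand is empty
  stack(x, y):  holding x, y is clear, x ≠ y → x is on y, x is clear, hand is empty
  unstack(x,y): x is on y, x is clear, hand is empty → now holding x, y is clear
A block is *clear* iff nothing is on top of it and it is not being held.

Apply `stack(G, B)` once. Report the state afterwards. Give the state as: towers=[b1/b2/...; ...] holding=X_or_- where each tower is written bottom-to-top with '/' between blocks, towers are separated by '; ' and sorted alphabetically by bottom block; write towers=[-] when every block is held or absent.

towers=[A/D/G/E; B; C; F/H] holding=-

before: towers=[A/D/G/E; B; C; F/H] holding=-
pre[stack(G, B)]: holding(G) fail, clear(B) ok, G≠B ok
holding(G) unmet → stack(G, B) is a no-op
after:  towers=[A/D/G/E; B; C; F/H] holding=-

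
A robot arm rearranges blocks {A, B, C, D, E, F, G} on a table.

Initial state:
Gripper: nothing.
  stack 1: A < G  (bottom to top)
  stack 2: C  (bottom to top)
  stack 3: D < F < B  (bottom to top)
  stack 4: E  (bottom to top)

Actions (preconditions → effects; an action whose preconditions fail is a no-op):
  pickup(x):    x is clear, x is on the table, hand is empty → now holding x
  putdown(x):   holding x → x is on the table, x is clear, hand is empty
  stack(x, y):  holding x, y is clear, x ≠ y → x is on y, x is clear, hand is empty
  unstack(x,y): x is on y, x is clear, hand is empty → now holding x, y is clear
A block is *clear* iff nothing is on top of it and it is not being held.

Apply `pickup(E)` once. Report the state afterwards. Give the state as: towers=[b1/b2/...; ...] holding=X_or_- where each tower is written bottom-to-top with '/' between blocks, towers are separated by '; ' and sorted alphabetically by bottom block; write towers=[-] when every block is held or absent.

towers=[A/G; C; D/F/B] holding=E

before: towers=[A/G; C; D/F/B; E] holding=-
pre[pickup(E)]: clear(E) ✓, ontable(E) ✓, handempty ✓
all met → apply pickup(E)
after:  towers=[A/G; C; D/F/B] holding=E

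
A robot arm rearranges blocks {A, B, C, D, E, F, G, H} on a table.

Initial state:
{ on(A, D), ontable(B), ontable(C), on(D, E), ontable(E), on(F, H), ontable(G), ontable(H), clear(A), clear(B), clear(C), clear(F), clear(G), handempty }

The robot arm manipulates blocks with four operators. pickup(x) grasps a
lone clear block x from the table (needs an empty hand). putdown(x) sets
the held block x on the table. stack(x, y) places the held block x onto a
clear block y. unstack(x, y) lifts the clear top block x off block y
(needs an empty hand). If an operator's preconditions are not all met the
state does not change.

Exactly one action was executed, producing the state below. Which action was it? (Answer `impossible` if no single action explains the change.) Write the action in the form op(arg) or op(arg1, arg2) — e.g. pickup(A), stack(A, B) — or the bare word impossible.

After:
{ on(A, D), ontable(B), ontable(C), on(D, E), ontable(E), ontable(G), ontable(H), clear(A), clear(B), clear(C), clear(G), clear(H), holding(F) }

target: towers=[B; C; E/D/A; G; H] holding=F
         pickup(G) → towers=[B; C; E/D/A; H/F] holding=G
     unstack(A, D) → towers=[B; C; E/D; G; H/F] holding=A
         pickup(B) → towers=[C; E/D/A; G; H/F] holding=B
     unstack(F, H) → towers=[B; C; E/D/A; G; H] holding=F  ← match
         pickup(C) → towers=[B; E/D/A; G; H/F] holding=C

unstack(F, H)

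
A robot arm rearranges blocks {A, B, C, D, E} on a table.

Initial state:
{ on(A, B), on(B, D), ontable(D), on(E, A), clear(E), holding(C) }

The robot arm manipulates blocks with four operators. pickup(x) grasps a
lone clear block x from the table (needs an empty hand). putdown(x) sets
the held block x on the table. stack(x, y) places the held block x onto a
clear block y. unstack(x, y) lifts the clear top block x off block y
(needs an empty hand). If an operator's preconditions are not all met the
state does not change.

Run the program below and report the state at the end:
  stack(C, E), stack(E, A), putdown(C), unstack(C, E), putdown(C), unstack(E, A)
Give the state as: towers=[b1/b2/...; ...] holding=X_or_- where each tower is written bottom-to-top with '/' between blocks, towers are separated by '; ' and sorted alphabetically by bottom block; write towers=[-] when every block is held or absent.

step 1 (stack(C, E)): towers=[D/B/A/E/C] holding=-
step 2 (stack(E, A)) [no-op]: towers=[D/B/A/E/C] holding=-
step 3 (putdown(C)) [no-op]: towers=[D/B/A/E/C] holding=-
step 4 (unstack(C, E)): towers=[D/B/A/E] holding=C
step 5 (putdown(C)): towers=[C; D/B/A/E] holding=-
step 6 (unstack(E, A)): towers=[C; D/B/A] holding=E

towers=[C; D/B/A] holding=E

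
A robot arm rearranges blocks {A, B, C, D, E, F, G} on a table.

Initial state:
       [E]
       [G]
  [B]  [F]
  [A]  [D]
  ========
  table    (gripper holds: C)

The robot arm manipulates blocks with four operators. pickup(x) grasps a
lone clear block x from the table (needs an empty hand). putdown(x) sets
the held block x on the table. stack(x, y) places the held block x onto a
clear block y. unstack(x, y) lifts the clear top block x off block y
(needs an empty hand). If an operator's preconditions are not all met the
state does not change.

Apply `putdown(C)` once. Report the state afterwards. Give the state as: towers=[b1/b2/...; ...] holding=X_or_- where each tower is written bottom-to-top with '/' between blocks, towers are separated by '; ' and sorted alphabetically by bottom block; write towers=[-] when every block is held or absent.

before: towers=[A/B; D/F/G/E] holding=C
pre[putdown(C)]: holding(C) ✓
all met → apply putdown(C)
after:  towers=[A/B; C; D/F/G/E] holding=-

towers=[A/B; C; D/F/G/E] holding=-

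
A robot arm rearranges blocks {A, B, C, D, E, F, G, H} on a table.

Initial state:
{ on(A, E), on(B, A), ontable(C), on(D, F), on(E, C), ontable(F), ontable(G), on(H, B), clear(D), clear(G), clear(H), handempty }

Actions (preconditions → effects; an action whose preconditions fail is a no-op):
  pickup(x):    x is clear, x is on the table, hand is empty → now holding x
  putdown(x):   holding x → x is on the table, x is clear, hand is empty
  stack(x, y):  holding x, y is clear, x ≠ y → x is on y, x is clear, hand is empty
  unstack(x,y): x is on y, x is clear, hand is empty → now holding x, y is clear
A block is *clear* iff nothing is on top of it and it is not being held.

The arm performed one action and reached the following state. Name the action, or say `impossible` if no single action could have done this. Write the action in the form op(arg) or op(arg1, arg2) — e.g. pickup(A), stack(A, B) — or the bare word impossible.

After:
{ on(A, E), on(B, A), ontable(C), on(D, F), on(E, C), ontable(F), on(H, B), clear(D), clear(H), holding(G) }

target: towers=[C/E/A/B/H; F/D] holding=G
         pickup(G) → towers=[C/E/A/B/H; F/D] holding=G  ← match
     unstack(H, B) → towers=[C/E/A/B; F/D; G] holding=H
     unstack(D, F) → towers=[C/E/A/B/H; F; G] holding=D

pickup(G)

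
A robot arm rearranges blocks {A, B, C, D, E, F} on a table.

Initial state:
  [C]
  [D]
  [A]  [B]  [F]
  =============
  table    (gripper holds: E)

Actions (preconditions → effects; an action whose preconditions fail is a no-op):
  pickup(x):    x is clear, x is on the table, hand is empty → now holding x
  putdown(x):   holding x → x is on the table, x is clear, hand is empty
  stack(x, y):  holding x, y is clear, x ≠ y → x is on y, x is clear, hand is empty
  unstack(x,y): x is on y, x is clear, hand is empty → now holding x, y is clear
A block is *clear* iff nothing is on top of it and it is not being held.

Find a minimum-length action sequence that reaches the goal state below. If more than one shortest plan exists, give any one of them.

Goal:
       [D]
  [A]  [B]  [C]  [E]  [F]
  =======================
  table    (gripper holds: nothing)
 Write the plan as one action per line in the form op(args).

step 1 (putdown(E)): towers=[A/D/C; B; E; F] holding=-
step 2 (unstack(C, D)): towers=[A/D; B; E; F] holding=C
step 3 (putdown(C)): towers=[A/D; B; C; E; F] holding=-
step 4 (unstack(D, A)): towers=[A; B; C; E; F] holding=D
step 5 (stack(D, B)): towers=[A; B/D; C; E; F] holding=-
goal check: towers=[A; B/D; C; E; F] holding=- — reached (length 5, optimal by BFS)

putdown(E)
unstack(C, D)
putdown(C)
unstack(D, A)
stack(D, B)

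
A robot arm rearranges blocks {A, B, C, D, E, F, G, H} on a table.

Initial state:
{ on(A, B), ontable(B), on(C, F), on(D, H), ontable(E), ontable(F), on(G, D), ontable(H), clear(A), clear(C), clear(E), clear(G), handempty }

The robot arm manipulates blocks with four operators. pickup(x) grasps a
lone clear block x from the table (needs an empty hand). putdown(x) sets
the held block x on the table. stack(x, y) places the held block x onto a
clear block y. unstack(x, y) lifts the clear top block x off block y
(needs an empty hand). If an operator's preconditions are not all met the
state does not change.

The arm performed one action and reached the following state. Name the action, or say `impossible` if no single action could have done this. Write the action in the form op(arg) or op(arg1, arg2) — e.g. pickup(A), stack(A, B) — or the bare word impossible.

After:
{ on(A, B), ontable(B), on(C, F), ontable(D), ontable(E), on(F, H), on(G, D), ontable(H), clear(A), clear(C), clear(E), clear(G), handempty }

impossible

target: towers=[B/A; D/G; E; H/F/C] holding=-
     unstack(G, D) → towers=[B/A; E; F/C; H/D] holding=G
     unstack(A, B) → towers=[B; E; F/C; H/D/G] holding=A
         pickup(E) → towers=[B/A; F/C; H/D/G] holding=E
     unstack(C, F) → towers=[B/A; E; F; H/D/G] holding=C
none of the 4 applicable actions match → impossible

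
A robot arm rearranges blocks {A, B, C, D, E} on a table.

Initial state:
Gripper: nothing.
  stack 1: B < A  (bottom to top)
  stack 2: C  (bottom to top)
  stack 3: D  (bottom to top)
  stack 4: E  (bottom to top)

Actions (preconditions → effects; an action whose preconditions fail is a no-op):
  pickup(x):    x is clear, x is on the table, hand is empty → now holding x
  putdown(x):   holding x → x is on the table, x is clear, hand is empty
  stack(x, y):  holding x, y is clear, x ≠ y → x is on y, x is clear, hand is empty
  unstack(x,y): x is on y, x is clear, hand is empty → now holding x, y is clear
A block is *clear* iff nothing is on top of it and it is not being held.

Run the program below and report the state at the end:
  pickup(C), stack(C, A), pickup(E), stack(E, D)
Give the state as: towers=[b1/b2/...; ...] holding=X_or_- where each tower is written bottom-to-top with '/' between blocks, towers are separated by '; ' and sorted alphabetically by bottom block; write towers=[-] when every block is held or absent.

towers=[B/A/C; D/E] holding=-

step 1 (pickup(C)): towers=[B/A; D; E] holding=C
step 2 (stack(C, A)): towers=[B/A/C; D; E] holding=-
step 3 (pickup(E)): towers=[B/A/C; D] holding=E
step 4 (stack(E, D)): towers=[B/A/C; D/E] holding=-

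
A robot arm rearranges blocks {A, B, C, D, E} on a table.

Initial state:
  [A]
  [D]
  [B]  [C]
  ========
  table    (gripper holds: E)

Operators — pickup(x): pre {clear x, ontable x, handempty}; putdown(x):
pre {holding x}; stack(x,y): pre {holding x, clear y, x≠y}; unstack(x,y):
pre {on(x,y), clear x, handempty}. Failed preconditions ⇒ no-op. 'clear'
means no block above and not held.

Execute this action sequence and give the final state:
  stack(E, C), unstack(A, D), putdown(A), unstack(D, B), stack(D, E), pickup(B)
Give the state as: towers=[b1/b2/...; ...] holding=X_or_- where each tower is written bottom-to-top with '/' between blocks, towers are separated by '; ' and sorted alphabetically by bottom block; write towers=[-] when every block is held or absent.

towers=[A; C/E/D] holding=B

step 1 (stack(E, C)): towers=[B/D/A; C/E] holding=-
step 2 (unstack(A, D)): towers=[B/D; C/E] holding=A
step 3 (putdown(A)): towers=[A; B/D; C/E] holding=-
step 4 (unstack(D, B)): towers=[A; B; C/E] holding=D
step 5 (stack(D, E)): towers=[A; B; C/E/D] holding=-
step 6 (pickup(B)): towers=[A; C/E/D] holding=B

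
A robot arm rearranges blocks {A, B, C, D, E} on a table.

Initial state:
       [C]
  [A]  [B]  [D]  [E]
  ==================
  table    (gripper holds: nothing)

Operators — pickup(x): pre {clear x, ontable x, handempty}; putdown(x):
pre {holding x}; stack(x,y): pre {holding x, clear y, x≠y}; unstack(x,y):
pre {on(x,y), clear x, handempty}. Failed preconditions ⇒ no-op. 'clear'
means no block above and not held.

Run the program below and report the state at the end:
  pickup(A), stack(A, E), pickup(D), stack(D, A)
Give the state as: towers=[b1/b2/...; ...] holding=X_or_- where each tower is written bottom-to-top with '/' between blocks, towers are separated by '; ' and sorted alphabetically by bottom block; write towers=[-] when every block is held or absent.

step 1 (pickup(A)): towers=[B/C; D; E] holding=A
step 2 (stack(A, E)): towers=[B/C; D; E/A] holding=-
step 3 (pickup(D)): towers=[B/C; E/A] holding=D
step 4 (stack(D, A)): towers=[B/C; E/A/D] holding=-

towers=[B/C; E/A/D] holding=-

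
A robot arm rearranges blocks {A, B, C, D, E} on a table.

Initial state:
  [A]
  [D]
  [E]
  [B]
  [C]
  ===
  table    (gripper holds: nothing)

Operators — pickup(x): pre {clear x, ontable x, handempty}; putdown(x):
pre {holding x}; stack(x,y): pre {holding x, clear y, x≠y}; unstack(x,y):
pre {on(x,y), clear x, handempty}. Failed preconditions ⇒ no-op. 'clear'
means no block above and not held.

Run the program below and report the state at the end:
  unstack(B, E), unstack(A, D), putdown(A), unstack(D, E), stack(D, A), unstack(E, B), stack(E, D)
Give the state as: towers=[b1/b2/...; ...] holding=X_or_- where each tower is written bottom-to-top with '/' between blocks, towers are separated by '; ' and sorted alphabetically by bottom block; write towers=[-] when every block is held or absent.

towers=[A/D/E; C/B] holding=-

step 1 (unstack(B, E)) [no-op]: towers=[C/B/E/D/A] holding=-
step 2 (unstack(A, D)): towers=[C/B/E/D] holding=A
step 3 (putdown(A)): towers=[A; C/B/E/D] holding=-
step 4 (unstack(D, E)): towers=[A; C/B/E] holding=D
step 5 (stack(D, A)): towers=[A/D; C/B/E] holding=-
step 6 (unstack(E, B)): towers=[A/D; C/B] holding=E
step 7 (stack(E, D)): towers=[A/D/E; C/B] holding=-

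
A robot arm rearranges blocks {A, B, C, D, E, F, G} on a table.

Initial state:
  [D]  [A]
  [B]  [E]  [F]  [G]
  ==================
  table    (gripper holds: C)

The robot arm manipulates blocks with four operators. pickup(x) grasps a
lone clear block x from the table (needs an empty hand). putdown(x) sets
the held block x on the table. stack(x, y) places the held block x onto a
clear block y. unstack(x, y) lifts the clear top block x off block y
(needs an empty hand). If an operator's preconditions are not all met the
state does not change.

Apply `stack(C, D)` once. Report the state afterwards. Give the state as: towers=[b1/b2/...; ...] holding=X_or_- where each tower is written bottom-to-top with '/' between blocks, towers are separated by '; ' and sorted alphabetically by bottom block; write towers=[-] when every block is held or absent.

before: towers=[B/D; E/A; F; G] holding=C
pre[stack(C, D)]: holding(C) ok, clear(D) ok, C≠D ok
all met → apply stack(C, D)
after:  towers=[B/D/C; E/A; F; G] holding=-

towers=[B/D/C; E/A; F; G] holding=-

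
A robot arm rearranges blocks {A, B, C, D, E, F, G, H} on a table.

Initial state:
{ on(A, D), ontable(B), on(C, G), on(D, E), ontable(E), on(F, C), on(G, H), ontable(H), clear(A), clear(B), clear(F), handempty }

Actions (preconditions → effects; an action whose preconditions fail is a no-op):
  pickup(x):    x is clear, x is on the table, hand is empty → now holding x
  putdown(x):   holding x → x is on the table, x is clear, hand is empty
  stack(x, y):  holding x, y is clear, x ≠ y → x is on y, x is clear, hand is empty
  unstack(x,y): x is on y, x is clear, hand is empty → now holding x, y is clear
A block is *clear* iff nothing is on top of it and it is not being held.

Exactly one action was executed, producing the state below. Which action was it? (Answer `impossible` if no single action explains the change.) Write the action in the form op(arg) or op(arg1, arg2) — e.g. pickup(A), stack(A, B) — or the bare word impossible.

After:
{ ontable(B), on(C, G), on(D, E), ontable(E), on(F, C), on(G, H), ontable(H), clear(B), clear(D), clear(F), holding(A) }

target: towers=[B; E/D; H/G/C/F] holding=A
     unstack(A, D) → towers=[B; E/D; H/G/C/F] holding=A  ← match
         pickup(B) → towers=[E/D/A; H/G/C/F] holding=B
     unstack(F, C) → towers=[B; E/D/A; H/G/C] holding=F

unstack(A, D)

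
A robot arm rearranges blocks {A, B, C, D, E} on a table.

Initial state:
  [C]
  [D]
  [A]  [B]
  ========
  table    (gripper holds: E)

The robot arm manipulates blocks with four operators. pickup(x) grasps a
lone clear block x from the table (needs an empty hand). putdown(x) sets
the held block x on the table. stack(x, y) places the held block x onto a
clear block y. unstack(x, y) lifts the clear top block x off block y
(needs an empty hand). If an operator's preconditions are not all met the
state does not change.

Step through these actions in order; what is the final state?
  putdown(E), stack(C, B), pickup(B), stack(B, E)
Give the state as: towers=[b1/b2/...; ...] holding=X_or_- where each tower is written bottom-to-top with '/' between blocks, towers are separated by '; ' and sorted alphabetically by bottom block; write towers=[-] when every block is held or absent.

towers=[A/D/C; E/B] holding=-

step 1 (putdown(E)): towers=[A/D/C; B; E] holding=-
step 2 (stack(C, B)) [no-op]: towers=[A/D/C; B; E] holding=-
step 3 (pickup(B)): towers=[A/D/C; E] holding=B
step 4 (stack(B, E)): towers=[A/D/C; E/B] holding=-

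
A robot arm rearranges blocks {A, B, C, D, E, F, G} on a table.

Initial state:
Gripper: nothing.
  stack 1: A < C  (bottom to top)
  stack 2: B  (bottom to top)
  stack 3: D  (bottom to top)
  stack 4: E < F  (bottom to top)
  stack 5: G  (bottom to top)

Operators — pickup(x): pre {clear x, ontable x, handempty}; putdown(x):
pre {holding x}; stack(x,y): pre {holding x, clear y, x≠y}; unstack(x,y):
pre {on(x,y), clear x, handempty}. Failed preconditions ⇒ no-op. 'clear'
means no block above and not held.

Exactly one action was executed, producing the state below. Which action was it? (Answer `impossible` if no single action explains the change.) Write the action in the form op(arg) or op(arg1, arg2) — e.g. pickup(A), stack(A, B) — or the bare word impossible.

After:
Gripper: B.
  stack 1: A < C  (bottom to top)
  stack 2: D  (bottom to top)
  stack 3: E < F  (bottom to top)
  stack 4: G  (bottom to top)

pickup(B)

target: towers=[A/C; D; E/F; G] holding=B
         pickup(B) → towers=[A/C; D; E/F; G] holding=B  ← match
     unstack(F, E) → towers=[A/C; B; D; E; G] holding=F
         pickup(G) → towers=[A/C; B; D; E/F] holding=G
         pickup(D) → towers=[A/C; B; E/F; G] holding=D
     unstack(C, A) → towers=[A; B; D; E/F; G] holding=C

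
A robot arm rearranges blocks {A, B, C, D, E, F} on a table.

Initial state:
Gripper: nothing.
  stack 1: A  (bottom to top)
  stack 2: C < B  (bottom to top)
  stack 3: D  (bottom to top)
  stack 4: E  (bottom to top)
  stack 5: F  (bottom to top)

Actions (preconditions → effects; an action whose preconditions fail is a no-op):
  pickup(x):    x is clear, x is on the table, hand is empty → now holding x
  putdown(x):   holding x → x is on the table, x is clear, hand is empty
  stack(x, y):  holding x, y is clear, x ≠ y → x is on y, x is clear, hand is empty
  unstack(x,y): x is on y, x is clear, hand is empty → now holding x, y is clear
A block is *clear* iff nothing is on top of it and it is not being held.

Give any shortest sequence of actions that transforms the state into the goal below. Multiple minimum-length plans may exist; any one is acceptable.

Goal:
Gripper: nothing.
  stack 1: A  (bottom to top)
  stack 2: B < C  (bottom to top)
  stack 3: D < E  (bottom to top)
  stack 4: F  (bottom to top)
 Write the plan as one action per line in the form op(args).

unstack(B, C)
putdown(B)
pickup(E)
stack(E, D)
pickup(C)
stack(C, B)

step 1 (unstack(B, C)): towers=[A; C; D; E; F] holding=B
step 2 (putdown(B)): towers=[A; B; C; D; E; F] holding=-
step 3 (pickup(E)): towers=[A; B; C; D; F] holding=E
step 4 (stack(E, D)): towers=[A; B; C; D/E; F] holding=-
step 5 (pickup(C)): towers=[A; B; D/E; F] holding=C
step 6 (stack(C, B)): towers=[A; B/C; D/E; F] holding=-
goal check: towers=[A; B/C; D/E; F] holding=- — reached (length 6, optimal by BFS)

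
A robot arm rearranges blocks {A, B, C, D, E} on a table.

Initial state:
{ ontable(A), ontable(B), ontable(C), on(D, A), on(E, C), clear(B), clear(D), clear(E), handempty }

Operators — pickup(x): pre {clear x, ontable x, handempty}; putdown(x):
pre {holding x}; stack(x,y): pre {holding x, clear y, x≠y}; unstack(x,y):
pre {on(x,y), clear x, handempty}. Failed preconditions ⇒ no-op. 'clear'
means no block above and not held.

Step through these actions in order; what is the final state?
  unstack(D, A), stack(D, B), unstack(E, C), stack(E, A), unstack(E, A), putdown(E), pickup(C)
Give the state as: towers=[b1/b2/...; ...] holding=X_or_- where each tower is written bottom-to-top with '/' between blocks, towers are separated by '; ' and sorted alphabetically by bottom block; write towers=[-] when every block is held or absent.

towers=[A; B/D; E] holding=C

step 1 (unstack(D, A)): towers=[A; B; C/E] holding=D
step 2 (stack(D, B)): towers=[A; B/D; C/E] holding=-
step 3 (unstack(E, C)): towers=[A; B/D; C] holding=E
step 4 (stack(E, A)): towers=[A/E; B/D; C] holding=-
step 5 (unstack(E, A)): towers=[A; B/D; C] holding=E
step 6 (putdown(E)): towers=[A; B/D; C; E] holding=-
step 7 (pickup(C)): towers=[A; B/D; E] holding=C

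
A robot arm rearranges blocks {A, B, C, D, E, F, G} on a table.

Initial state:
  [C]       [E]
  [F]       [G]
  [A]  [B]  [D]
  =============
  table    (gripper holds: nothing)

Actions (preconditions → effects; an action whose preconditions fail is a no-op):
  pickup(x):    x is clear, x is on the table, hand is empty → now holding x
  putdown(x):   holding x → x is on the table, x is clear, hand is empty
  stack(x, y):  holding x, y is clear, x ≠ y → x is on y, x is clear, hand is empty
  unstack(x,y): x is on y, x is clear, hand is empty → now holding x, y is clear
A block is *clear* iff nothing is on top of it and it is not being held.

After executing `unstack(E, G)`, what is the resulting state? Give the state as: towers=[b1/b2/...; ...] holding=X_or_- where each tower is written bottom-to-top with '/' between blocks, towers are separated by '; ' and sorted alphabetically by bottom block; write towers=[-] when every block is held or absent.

before: towers=[A/F/C; B; D/G/E] holding=-
pre[unstack(E, G)]: on(E,G) yes, clear(E) yes, handempty yes
all met → apply unstack(E, G)
after:  towers=[A/F/C; B; D/G] holding=E

towers=[A/F/C; B; D/G] holding=E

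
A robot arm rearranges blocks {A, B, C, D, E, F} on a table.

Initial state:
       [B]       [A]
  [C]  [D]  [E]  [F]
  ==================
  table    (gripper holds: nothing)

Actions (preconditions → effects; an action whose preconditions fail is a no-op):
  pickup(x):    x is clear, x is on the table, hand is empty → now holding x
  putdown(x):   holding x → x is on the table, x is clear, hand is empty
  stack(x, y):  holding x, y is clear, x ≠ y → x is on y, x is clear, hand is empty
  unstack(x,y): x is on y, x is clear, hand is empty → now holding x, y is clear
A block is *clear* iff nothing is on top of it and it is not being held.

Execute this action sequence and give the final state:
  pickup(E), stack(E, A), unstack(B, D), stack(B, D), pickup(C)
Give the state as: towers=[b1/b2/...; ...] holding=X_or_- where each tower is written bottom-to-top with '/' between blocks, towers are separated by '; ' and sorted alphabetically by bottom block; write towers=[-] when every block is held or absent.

step 1 (pickup(E)): towers=[C; D/B; F/A] holding=E
step 2 (stack(E, A)): towers=[C; D/B; F/A/E] holding=-
step 3 (unstack(B, D)): towers=[C; D; F/A/E] holding=B
step 4 (stack(B, D)): towers=[C; D/B; F/A/E] holding=-
step 5 (pickup(C)): towers=[D/B; F/A/E] holding=C

towers=[D/B; F/A/E] holding=C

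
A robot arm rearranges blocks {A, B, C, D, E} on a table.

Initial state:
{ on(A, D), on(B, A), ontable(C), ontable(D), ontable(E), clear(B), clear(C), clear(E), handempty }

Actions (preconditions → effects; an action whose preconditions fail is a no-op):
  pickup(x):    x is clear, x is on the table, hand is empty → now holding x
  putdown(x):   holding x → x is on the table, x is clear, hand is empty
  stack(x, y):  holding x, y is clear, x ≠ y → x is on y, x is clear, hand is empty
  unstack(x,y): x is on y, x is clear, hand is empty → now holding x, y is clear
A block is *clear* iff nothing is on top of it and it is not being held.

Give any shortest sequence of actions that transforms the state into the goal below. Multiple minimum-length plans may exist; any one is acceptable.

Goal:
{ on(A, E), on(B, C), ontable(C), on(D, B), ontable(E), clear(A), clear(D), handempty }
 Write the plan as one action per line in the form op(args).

step 1 (unstack(B, A)): towers=[C; D/A; E] holding=B
step 2 (stack(B, C)): towers=[C/B; D/A; E] holding=-
step 3 (unstack(A, D)): towers=[C/B; D; E] holding=A
step 4 (stack(A, E)): towers=[C/B; D; E/A] holding=-
step 5 (pickup(D)): towers=[C/B; E/A] holding=D
step 6 (stack(D, B)): towers=[C/B/D; E/A] holding=-
goal check: towers=[C/B/D; E/A] holding=- — reached (length 6, optimal by BFS)

unstack(B, A)
stack(B, C)
unstack(A, D)
stack(A, E)
pickup(D)
stack(D, B)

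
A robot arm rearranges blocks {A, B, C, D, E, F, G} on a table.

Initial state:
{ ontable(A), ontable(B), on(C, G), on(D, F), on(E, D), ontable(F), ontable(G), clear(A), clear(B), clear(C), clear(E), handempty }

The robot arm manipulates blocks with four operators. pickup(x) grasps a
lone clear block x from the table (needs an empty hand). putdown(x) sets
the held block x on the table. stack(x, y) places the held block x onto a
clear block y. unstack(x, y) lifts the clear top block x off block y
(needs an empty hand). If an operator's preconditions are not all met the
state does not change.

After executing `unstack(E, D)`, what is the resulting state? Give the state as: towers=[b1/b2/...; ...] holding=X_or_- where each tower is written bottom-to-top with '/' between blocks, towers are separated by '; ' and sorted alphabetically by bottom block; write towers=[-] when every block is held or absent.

before: towers=[A; B; F/D/E; G/C] holding=-
pre[unstack(E, D)]: on(E,D) ok, clear(E) ok, handempty ok
all met → apply unstack(E, D)
after:  towers=[A; B; F/D; G/C] holding=E

towers=[A; B; F/D; G/C] holding=E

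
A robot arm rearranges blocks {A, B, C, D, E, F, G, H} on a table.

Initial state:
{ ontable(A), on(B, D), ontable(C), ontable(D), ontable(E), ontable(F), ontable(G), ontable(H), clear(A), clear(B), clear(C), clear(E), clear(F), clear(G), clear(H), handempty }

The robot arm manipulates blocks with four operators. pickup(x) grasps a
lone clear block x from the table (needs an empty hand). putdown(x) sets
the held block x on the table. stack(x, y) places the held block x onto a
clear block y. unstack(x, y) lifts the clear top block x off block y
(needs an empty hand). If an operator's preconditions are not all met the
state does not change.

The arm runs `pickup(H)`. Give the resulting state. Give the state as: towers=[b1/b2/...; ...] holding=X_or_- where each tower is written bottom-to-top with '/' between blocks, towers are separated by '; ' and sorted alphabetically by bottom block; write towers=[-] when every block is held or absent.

before: towers=[A; C; D/B; E; F; G; H] holding=-
pre[pickup(H)]: clear(H) ✓, ontable(H) ✓, handempty ✓
all met → apply pickup(H)
after:  towers=[A; C; D/B; E; F; G] holding=H

towers=[A; C; D/B; E; F; G] holding=H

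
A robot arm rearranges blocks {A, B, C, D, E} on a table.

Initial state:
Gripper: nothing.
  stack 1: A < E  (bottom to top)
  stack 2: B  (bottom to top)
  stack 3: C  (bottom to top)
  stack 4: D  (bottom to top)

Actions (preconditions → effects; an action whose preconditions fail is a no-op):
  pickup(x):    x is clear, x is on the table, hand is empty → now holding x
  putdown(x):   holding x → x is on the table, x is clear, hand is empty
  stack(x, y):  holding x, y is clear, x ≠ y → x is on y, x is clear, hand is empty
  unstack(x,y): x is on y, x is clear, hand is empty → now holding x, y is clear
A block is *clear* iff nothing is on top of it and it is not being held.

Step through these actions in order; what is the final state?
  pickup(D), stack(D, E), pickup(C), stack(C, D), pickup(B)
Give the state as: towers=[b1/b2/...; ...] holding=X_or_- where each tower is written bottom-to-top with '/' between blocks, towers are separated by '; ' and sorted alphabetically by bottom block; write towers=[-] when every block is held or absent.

towers=[A/E/D/C] holding=B

step 1 (pickup(D)): towers=[A/E; B; C] holding=D
step 2 (stack(D, E)): towers=[A/E/D; B; C] holding=-
step 3 (pickup(C)): towers=[A/E/D; B] holding=C
step 4 (stack(C, D)): towers=[A/E/D/C; B] holding=-
step 5 (pickup(B)): towers=[A/E/D/C] holding=B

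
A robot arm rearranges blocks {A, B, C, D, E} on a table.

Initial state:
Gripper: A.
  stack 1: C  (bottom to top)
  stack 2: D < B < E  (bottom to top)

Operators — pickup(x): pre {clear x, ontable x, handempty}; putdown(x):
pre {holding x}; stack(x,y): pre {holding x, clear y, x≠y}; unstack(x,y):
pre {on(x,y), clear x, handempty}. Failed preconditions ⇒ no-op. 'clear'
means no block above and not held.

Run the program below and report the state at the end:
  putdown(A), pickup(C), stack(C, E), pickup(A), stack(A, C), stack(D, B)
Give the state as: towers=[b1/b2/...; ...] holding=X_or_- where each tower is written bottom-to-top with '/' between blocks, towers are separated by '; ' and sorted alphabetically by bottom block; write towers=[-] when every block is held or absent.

step 1 (putdown(A)): towers=[A; C; D/B/E] holding=-
step 2 (pickup(C)): towers=[A; D/B/E] holding=C
step 3 (stack(C, E)): towers=[A; D/B/E/C] holding=-
step 4 (pickup(A)): towers=[D/B/E/C] holding=A
step 5 (stack(A, C)): towers=[D/B/E/C/A] holding=-
step 6 (stack(D, B)) [no-op]: towers=[D/B/E/C/A] holding=-

towers=[D/B/E/C/A] holding=-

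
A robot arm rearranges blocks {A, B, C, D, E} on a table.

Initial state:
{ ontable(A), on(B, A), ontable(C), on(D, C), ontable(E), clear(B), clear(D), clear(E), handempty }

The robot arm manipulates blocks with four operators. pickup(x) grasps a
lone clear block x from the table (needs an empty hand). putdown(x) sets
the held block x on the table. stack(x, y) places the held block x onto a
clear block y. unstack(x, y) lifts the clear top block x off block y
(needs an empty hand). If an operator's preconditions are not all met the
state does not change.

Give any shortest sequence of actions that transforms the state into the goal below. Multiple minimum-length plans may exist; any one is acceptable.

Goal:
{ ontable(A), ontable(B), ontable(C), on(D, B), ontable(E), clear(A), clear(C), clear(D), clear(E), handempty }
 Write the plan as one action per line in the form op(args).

unstack(B, A)
putdown(B)
unstack(D, C)
stack(D, B)

step 1 (unstack(B, A)): towers=[A; C/D; E] holding=B
step 2 (putdown(B)): towers=[A; B; C/D; E] holding=-
step 3 (unstack(D, C)): towers=[A; B; C; E] holding=D
step 4 (stack(D, B)): towers=[A; B/D; C; E] holding=-
goal check: towers=[A; B/D; C; E] holding=- — reached (length 4, optimal by BFS)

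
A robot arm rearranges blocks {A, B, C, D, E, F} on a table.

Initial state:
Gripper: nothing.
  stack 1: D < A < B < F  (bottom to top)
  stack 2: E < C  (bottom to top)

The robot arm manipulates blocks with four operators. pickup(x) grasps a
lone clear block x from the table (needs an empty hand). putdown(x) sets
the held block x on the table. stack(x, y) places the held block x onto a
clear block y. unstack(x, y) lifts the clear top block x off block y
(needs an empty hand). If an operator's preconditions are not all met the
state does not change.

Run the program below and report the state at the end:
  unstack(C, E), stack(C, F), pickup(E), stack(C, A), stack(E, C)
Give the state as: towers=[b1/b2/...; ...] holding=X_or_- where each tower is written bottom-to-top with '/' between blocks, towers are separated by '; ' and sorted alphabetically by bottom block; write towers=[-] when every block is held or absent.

step 1 (unstack(C, E)): towers=[D/A/B/F; E] holding=C
step 2 (stack(C, F)): towers=[D/A/B/F/C; E] holding=-
step 3 (pickup(E)): towers=[D/A/B/F/C] holding=E
step 4 (stack(C, A)) [no-op]: towers=[D/A/B/F/C] holding=E
step 5 (stack(E, C)): towers=[D/A/B/F/C/E] holding=-

towers=[D/A/B/F/C/E] holding=-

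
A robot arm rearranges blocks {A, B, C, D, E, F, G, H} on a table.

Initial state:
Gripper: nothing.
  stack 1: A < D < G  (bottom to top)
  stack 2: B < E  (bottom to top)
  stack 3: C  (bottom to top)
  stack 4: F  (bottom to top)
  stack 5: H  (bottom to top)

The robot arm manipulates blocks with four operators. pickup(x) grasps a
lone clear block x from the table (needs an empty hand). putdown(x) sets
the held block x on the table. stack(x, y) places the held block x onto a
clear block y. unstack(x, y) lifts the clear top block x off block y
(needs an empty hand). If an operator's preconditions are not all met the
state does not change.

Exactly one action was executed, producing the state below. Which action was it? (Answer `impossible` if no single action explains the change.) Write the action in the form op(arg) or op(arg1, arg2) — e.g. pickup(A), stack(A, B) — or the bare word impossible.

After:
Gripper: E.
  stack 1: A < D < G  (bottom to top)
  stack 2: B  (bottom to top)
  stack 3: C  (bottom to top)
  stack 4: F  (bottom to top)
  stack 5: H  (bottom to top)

target: towers=[A/D/G; B; C; F; H] holding=E
     unstack(G, D) → towers=[A/D; B/E; C; F; H] holding=G
     unstack(E, B) → towers=[A/D/G; B; C; F; H] holding=E  ← match
         pickup(H) → towers=[A/D/G; B/E; C; F] holding=H
         pickup(F) → towers=[A/D/G; B/E; C; H] holding=F
         pickup(C) → towers=[A/D/G; B/E; F; H] holding=C

unstack(E, B)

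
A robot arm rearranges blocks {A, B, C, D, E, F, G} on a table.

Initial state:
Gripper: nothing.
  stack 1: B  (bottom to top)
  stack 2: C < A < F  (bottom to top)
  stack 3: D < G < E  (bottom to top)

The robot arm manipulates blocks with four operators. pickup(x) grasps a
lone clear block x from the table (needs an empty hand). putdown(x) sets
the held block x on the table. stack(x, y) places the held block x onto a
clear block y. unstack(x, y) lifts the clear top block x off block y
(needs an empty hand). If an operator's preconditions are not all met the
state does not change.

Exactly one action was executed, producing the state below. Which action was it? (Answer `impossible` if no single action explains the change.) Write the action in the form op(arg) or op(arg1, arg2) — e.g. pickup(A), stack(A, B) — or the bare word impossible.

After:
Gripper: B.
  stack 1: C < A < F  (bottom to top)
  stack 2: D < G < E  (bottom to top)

target: towers=[C/A/F; D/G/E] holding=B
         pickup(B) → towers=[C/A/F; D/G/E] holding=B  ← match
     unstack(F, A) → towers=[B; C/A; D/G/E] holding=F
     unstack(E, G) → towers=[B; C/A/F; D/G] holding=E

pickup(B)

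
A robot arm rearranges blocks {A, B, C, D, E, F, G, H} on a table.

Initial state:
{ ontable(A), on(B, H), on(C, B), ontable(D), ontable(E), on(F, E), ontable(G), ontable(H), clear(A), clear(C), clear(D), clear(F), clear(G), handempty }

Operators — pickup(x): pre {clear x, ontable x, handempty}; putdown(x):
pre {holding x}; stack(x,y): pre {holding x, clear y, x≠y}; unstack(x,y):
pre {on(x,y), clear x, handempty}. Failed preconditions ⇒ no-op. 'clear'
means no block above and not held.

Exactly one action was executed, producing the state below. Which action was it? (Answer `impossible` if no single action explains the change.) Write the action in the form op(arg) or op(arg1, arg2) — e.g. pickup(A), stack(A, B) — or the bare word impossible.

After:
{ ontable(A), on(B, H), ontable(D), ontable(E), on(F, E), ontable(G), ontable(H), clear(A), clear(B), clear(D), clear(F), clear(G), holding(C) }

unstack(C, B)

target: towers=[A; D; E/F; G; H/B] holding=C
         pickup(G) → towers=[A; D; E/F; H/B/C] holding=G
         pickup(A) → towers=[D; E/F; G; H/B/C] holding=A
     unstack(F, E) → towers=[A; D; E; G; H/B/C] holding=F
         pickup(D) → towers=[A; E/F; G; H/B/C] holding=D
     unstack(C, B) → towers=[A; D; E/F; G; H/B] holding=C  ← match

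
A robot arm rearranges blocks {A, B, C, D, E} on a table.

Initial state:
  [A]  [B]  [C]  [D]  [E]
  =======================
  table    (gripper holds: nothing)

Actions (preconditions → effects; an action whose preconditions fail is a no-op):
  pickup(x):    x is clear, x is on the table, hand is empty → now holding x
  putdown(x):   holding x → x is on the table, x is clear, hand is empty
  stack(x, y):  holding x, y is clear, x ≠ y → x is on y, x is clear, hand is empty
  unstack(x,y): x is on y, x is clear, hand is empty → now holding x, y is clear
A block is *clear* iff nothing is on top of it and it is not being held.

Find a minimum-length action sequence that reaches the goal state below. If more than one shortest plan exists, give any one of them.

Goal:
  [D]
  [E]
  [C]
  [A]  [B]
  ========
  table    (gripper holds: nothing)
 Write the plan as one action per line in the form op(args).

step 1 (pickup(C)): towers=[A; B; D; E] holding=C
step 2 (stack(C, A)): towers=[A/C; B; D; E] holding=-
step 3 (pickup(E)): towers=[A/C; B; D] holding=E
step 4 (stack(E, C)): towers=[A/C/E; B; D] holding=-
step 5 (pickup(D)): towers=[A/C/E; B] holding=D
step 6 (stack(D, E)): towers=[A/C/E/D; B] holding=-
goal check: towers=[A/C/E/D; B] holding=- — reached (length 6, optimal by BFS)

pickup(C)
stack(C, A)
pickup(E)
stack(E, C)
pickup(D)
stack(D, E)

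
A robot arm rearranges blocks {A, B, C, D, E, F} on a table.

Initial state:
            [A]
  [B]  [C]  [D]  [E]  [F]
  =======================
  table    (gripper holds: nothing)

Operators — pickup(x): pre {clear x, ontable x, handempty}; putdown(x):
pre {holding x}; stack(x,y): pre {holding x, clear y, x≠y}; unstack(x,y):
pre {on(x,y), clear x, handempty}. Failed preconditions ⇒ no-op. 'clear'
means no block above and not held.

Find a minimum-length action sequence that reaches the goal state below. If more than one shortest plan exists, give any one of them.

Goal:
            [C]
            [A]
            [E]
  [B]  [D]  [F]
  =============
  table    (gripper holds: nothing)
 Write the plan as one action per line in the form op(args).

step 1 (pickup(E)): towers=[B; C; D/A; F] holding=E
step 2 (stack(E, F)): towers=[B; C; D/A; F/E] holding=-
step 3 (unstack(A, D)): towers=[B; C; D; F/E] holding=A
step 4 (stack(A, E)): towers=[B; C; D; F/E/A] holding=-
step 5 (pickup(C)): towers=[B; D; F/E/A] holding=C
step 6 (stack(C, A)): towers=[B; D; F/E/A/C] holding=-
goal check: towers=[B; D; F/E/A/C] holding=- — reached (length 6, optimal by BFS)

pickup(E)
stack(E, F)
unstack(A, D)
stack(A, E)
pickup(C)
stack(C, A)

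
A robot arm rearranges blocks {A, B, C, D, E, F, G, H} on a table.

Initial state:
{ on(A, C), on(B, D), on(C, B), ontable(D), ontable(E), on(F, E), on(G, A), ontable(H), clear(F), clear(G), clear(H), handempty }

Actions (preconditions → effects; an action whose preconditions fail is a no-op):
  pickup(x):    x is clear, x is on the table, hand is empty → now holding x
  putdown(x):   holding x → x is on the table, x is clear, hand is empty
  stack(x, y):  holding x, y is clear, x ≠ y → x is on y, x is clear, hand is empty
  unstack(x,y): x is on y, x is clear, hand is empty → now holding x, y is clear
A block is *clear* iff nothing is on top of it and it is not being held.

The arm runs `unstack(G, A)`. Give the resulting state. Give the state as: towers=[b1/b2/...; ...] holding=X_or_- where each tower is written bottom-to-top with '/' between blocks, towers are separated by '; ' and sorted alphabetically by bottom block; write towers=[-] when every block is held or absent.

towers=[D/B/C/A; E/F; H] holding=G

before: towers=[D/B/C/A/G; E/F; H] holding=-
pre[unstack(G, A)]: on(G,A) yes, clear(G) yes, handempty yes
all met → apply unstack(G, A)
after:  towers=[D/B/C/A; E/F; H] holding=G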